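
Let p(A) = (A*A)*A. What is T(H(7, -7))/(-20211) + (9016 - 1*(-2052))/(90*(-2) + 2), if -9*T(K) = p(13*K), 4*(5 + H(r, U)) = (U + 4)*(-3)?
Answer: -64684514647/1036096704 ≈ -62.431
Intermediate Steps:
H(r, U) = -8 - 3*U/4 (H(r, U) = -5 + ((U + 4)*(-3))/4 = -5 + ((4 + U)*(-3))/4 = -5 + (-12 - 3*U)/4 = -5 + (-3 - 3*U/4) = -8 - 3*U/4)
p(A) = A³ (p(A) = A²*A = A³)
T(K) = -2197*K³/9
T(H(7, -7))/(-20211) + (9016 - 1*(-2052))/(90*(-2) + 2) = -2197*(-8 - ¾*(-7))³/9/(-20211) + (9016 - 1*(-2052))/(90*(-2) + 2) = -2197*(-8 + 21/4)³/9*(-1/20211) + (9016 + 2052)/(-180 + 2) = -2197*(-11/4)³/9*(-1/20211) + 11068/(-178) = -2197/9*(-1331/64)*(-1/20211) + 11068*(-1/178) = (2924207/576)*(-1/20211) - 5534/89 = -2924207/11641536 - 5534/89 = -64684514647/1036096704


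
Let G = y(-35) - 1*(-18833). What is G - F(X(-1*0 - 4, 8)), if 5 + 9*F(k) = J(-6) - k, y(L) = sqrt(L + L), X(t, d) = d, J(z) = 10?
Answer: 56500/3 + I*sqrt(70) ≈ 18833.0 + 8.3666*I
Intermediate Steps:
y(L) = sqrt(2)*sqrt(L) (y(L) = sqrt(2*L) = sqrt(2)*sqrt(L))
F(k) = 5/9 - k/9 (F(k) = -5/9 + (10 - k)/9 = -5/9 + (10/9 - k/9) = 5/9 - k/9)
G = 18833 + I*sqrt(70) (G = sqrt(2)*sqrt(-35) - 1*(-18833) = sqrt(2)*(I*sqrt(35)) + 18833 = I*sqrt(70) + 18833 = 18833 + I*sqrt(70) ≈ 18833.0 + 8.3666*I)
G - F(X(-1*0 - 4, 8)) = (18833 + I*sqrt(70)) - (5/9 - 1/9*8) = (18833 + I*sqrt(70)) - (5/9 - 8/9) = (18833 + I*sqrt(70)) - 1*(-1/3) = (18833 + I*sqrt(70)) + 1/3 = 56500/3 + I*sqrt(70)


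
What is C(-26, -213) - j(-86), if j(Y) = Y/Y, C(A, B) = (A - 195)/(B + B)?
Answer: -205/426 ≈ -0.48122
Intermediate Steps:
C(A, B) = (-195 + A)/(2*B) (C(A, B) = (-195 + A)/((2*B)) = (-195 + A)*(1/(2*B)) = (-195 + A)/(2*B))
j(Y) = 1
C(-26, -213) - j(-86) = (1/2)*(-195 - 26)/(-213) - 1*1 = (1/2)*(-1/213)*(-221) - 1 = 221/426 - 1 = -205/426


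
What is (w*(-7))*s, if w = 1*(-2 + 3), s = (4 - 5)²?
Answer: -7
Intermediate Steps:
s = 1 (s = (-1)² = 1)
w = 1 (w = 1*1 = 1)
(w*(-7))*s = (1*(-7))*1 = -7*1 = -7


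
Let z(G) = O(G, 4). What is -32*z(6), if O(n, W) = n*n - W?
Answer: -1024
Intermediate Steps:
O(n, W) = n² - W
z(G) = -4 + G² (z(G) = G² - 1*4 = G² - 4 = -4 + G²)
-32*z(6) = -32*(-4 + 6²) = -32*(-4 + 36) = -32*32 = -1024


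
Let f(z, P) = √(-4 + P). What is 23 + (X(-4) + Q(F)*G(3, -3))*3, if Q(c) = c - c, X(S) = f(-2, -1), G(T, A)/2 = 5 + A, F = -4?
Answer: 23 + 3*I*√5 ≈ 23.0 + 6.7082*I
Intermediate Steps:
G(T, A) = 10 + 2*A (G(T, A) = 2*(5 + A) = 10 + 2*A)
X(S) = I*√5 (X(S) = √(-4 - 1) = √(-5) = I*√5)
Q(c) = 0
23 + (X(-4) + Q(F)*G(3, -3))*3 = 23 + (I*√5 + 0*(10 + 2*(-3)))*3 = 23 + (I*√5 + 0*(10 - 6))*3 = 23 + (I*√5 + 0*4)*3 = 23 + (I*√5 + 0)*3 = 23 + (I*√5)*3 = 23 + 3*I*√5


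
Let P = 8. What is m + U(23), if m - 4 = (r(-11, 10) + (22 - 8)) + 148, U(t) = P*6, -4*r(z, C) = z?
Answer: 867/4 ≈ 216.75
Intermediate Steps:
r(z, C) = -z/4
U(t) = 48 (U(t) = 8*6 = 48)
m = 675/4 (m = 4 + ((-¼*(-11) + (22 - 8)) + 148) = 4 + ((11/4 + 14) + 148) = 4 + (67/4 + 148) = 4 + 659/4 = 675/4 ≈ 168.75)
m + U(23) = 675/4 + 48 = 867/4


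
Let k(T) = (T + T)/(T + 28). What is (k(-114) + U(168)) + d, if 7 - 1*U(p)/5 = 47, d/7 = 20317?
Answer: 6106931/43 ≈ 1.4202e+5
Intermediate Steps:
d = 142219 (d = 7*20317 = 142219)
U(p) = -200 (U(p) = 35 - 5*47 = 35 - 235 = -200)
k(T) = 2*T/(28 + T) (k(T) = (2*T)/(28 + T) = 2*T/(28 + T))
(k(-114) + U(168)) + d = (2*(-114)/(28 - 114) - 200) + 142219 = (2*(-114)/(-86) - 200) + 142219 = (2*(-114)*(-1/86) - 200) + 142219 = (114/43 - 200) + 142219 = -8486/43 + 142219 = 6106931/43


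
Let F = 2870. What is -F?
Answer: -2870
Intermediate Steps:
-F = -1*2870 = -2870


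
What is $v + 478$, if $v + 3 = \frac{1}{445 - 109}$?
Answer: $\frac{159601}{336} \approx 475.0$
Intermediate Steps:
$v = - \frac{1007}{336}$ ($v = -3 + \frac{1}{445 - 109} = -3 + \frac{1}{336} = - \frac{1007}{336} \approx -2.997$)
$v + 478 = - \frac{1007}{336} + 478 = \frac{159601}{336}$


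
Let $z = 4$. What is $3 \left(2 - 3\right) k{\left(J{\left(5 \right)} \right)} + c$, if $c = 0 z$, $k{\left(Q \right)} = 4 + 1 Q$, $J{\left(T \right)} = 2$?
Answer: $-18$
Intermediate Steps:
$k{\left(Q \right)} = 4 + Q$
$c = 0$ ($c = 0 \cdot 4 = 0$)
$3 \left(2 - 3\right) k{\left(J{\left(5 \right)} \right)} + c = 3 \left(2 - 3\right) \left(4 + 2\right) + 0 = 3 \left(-1\right) 6 + 0 = \left(-3\right) 6 + 0 = -18 + 0 = -18$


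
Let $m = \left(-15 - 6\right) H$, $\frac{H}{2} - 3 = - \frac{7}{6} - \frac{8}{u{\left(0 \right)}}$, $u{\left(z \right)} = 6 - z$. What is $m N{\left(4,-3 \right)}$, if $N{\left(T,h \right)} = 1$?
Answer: $-21$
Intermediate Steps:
$H = 1$ ($H = 6 + 2 \left(- \frac{7}{6} - \frac{8}{6 - 0}\right) = 6 + 2 \left(\left(-7\right) \frac{1}{6} - \frac{8}{6 + 0}\right) = 6 + 2 \left(- \frac{7}{6} - \frac{8}{6}\right) = 6 + 2 \left(- \frac{7}{6} - \frac{4}{3}\right) = 6 + 2 \left(- \frac{5}{2}\right) = 6 - 5 = 1$)
$m = -21$ ($m = \left(-15 - 6\right) 1 = \left(-21\right) 1 = -21$)
$m N{\left(4,-3 \right)} = \left(-21\right) 1 = -21$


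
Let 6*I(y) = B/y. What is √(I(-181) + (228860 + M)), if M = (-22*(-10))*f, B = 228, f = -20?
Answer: √7353527182/181 ≈ 473.77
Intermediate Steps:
M = -4400 (M = -22*(-10)*(-20) = 220*(-20) = -4400)
I(y) = 38/y (I(y) = (228/y)/6 = 38/y)
√(I(-181) + (228860 + M)) = √(38/(-181) + (228860 - 4400)) = √(38*(-1/181) + 224460) = √(-38/181 + 224460) = √(40627222/181) = √7353527182/181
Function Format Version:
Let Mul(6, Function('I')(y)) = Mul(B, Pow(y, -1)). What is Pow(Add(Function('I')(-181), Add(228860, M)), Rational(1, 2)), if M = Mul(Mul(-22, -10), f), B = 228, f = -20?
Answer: Mul(Rational(1, 181), Pow(7353527182, Rational(1, 2))) ≈ 473.77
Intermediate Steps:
M = -4400 (M = Mul(Mul(-22, -10), -20) = Mul(220, -20) = -4400)
Function('I')(y) = Mul(38, Pow(y, -1)) (Function('I')(y) = Mul(Rational(1, 6), Mul(228, Pow(y, -1))) = Mul(38, Pow(y, -1)))
Pow(Add(Function('I')(-181), Add(228860, M)), Rational(1, 2)) = Pow(Add(Mul(38, Pow(-181, -1)), Add(228860, -4400)), Rational(1, 2)) = Pow(Add(Mul(38, Rational(-1, 181)), 224460), Rational(1, 2)) = Pow(Add(Rational(-38, 181), 224460), Rational(1, 2)) = Pow(Rational(40627222, 181), Rational(1, 2)) = Mul(Rational(1, 181), Pow(7353527182, Rational(1, 2)))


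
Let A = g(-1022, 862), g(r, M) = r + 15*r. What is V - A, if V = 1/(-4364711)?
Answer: 71371754271/4364711 ≈ 16352.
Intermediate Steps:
V = -1/4364711 ≈ -2.2911e-7
g(r, M) = 16*r
A = -16352 (A = 16*(-1022) = -16352)
V - A = -1/4364711 - 1*(-16352) = -1/4364711 + 16352 = 71371754271/4364711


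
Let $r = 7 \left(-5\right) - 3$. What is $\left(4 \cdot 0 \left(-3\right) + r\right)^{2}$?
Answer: $1444$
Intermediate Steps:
$r = -38$ ($r = -35 - 3 = -38$)
$\left(4 \cdot 0 \left(-3\right) + r\right)^{2} = \left(4 \cdot 0 \left(-3\right) - 38\right)^{2} = \left(0 \left(-3\right) - 38\right)^{2} = \left(0 - 38\right)^{2} = \left(-38\right)^{2} = 1444$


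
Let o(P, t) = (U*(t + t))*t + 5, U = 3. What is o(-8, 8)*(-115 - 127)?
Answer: -94138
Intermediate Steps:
o(P, t) = 5 + 6*t² (o(P, t) = (3*(t + t))*t + 5 = (3*(2*t))*t + 5 = (6*t)*t + 5 = 6*t² + 5 = 5 + 6*t²)
o(-8, 8)*(-115 - 127) = (5 + 6*8²)*(-115 - 127) = (5 + 6*64)*(-242) = (5 + 384)*(-242) = 389*(-242) = -94138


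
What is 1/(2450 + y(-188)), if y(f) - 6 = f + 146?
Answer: 1/2414 ≈ 0.00041425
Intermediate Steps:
y(f) = 152 + f (y(f) = 6 + (f + 146) = 6 + (146 + f) = 152 + f)
1/(2450 + y(-188)) = 1/(2450 + (152 - 188)) = 1/(2450 - 36) = 1/2414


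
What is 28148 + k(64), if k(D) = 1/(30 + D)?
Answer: 2645913/94 ≈ 28148.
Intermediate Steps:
28148 + k(64) = 28148 + 1/(30 + 64) = 28148 + 1/94 = 2645913/94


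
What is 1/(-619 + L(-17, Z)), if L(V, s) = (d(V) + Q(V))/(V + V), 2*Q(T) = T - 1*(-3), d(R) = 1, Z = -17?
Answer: -17/10520 ≈ -0.0016160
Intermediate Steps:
Q(T) = 3/2 + T/2 (Q(T) = (T - 1*(-3))/2 = (T + 3)/2 = (3 + T)/2 = 3/2 + T/2)
L(V, s) = (5/2 + V/2)/(2*V) (L(V, s) = (1 + (3/2 + V/2))/(V + V) = (5/2 + V/2)/((2*V)) = (5/2 + V/2)*(1/(2*V)) = (5/2 + V/2)/(2*V))
1/(-619 + L(-17, Z)) = 1/(-619 + (¼)*(5 - 17)/(-17)) = 1/(-619 + (¼)*(-1/17)*(-12)) = 1/(-619 + 3/17) = 1/(-10520/17) = -17/10520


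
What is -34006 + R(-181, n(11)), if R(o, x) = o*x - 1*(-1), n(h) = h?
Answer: -35996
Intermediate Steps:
R(o, x) = 1 + o*x (R(o, x) = o*x + 1 = 1 + o*x)
-34006 + R(-181, n(11)) = -34006 + (1 - 181*11) = -34006 + (1 - 1991) = -34006 - 1990 = -35996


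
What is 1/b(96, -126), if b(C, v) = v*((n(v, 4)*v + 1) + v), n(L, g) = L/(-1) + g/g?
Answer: 1/2032002 ≈ 4.9213e-7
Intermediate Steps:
n(L, g) = 1 - L (n(L, g) = L*(-1) + 1 = -L + 1 = 1 - L)
b(C, v) = v*(1 + v + v*(1 - v)) (b(C, v) = v*(((1 - v)*v + 1) + v) = v*((v*(1 - v) + 1) + v) = v*((1 + v*(1 - v)) + v) = v*(1 + v + v*(1 - v)))
1/b(96, -126) = 1/(-126*(1 - 126 - 1*(-126)*(-1 - 126))) = 1/(-126*(1 - 126 - 1*(-126)*(-127))) = 1/(-126*(1 - 126 - 16002)) = 1/(-126*(-16127)) = 1/2032002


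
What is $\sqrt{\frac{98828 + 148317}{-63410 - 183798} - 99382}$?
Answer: $\frac{i \sqrt{1518368383287002}}{123604} \approx 315.25 i$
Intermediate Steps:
$\sqrt{\frac{98828 + 148317}{-63410 - 183798} - 99382} = \sqrt{\frac{247145}{-247208} - 99382} = \sqrt{247145 \left(- \frac{1}{247208}\right) - 99382} = \sqrt{- \frac{247145}{247208} - 99382} = \sqrt{- \frac{24568272601}{247208}} = \frac{i \sqrt{1518368383287002}}{123604}$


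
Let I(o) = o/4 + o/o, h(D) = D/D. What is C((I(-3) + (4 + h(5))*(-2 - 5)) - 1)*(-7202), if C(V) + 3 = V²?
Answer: -73464001/8 ≈ -9.1830e+6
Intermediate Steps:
h(D) = 1
I(o) = 1 + o/4 (I(o) = o*(¼) + 1 = o/4 + 1 = 1 + o/4)
C(V) = -3 + V²
C((I(-3) + (4 + h(5))*(-2 - 5)) - 1)*(-7202) = (-3 + (((1 + (¼)*(-3)) + (4 + 1)*(-2 - 5)) - 1)²)*(-7202) = (-3 + (((1 - ¾) + 5*(-7)) - 1)²)*(-7202) = (-3 + ((¼ - 35) - 1)²)*(-7202) = (-3 + (-139/4 - 1)²)*(-7202) = (-3 + (-143/4)²)*(-7202) = (-3 + 20449/16)*(-7202) = (20401/16)*(-7202) = -73464001/8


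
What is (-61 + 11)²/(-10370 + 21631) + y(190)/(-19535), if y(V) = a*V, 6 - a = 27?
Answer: 18753778/43996727 ≈ 0.42625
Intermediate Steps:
a = -21 (a = 6 - 1*27 = 6 - 27 = -21)
y(V) = -21*V
(-61 + 11)²/(-10370 + 21631) + y(190)/(-19535) = (-61 + 11)²/(-10370 + 21631) - 21*190/(-19535) = (-50)²/11261 - 3990*(-1/19535) = 2500*(1/11261) + 798/3907 = 2500/11261 + 798/3907 = 18753778/43996727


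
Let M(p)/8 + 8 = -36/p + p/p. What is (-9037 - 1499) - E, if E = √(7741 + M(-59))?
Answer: -10536 - √26768477/59 ≈ -10624.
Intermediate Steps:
M(p) = -56 - 288/p (M(p) = -64 + 8*(-36/p + p/p) = -64 + 8*(-36/p + 1) = -64 + 8*(1 - 36/p) = -64 + (8 - 288/p) = -56 - 288/p)
E = √26768477/59 (E = √(7741 + (-56 - 288/(-59))) = √(7741 + (-56 - 288*(-1/59))) = √(7741 + (-56 + 288/59)) = √(7741 - 3016/59) = √(453703/59) = √26768477/59 ≈ 87.692)
(-9037 - 1499) - E = (-9037 - 1499) - √26768477/59 = -10536 - √26768477/59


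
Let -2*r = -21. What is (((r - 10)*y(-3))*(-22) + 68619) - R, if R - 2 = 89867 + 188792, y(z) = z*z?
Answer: -210141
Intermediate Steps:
r = 21/2 (r = -1/2*(-21) = 21/2 ≈ 10.500)
y(z) = z**2
R = 278661 (R = 2 + (89867 + 188792) = 2 + 278659 = 278661)
(((r - 10)*y(-3))*(-22) + 68619) - R = (((21/2 - 10)*(-3)**2)*(-22) + 68619) - 1*278661 = (((1/2)*9)*(-22) + 68619) - 278661 = ((9/2)*(-22) + 68619) - 278661 = (-99 + 68619) - 278661 = 68520 - 278661 = -210141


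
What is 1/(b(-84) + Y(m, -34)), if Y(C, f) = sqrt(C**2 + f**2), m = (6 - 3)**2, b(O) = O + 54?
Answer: 30/337 + sqrt(1237)/337 ≈ 0.19339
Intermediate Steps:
b(O) = 54 + O
m = 9 (m = 3**2 = 9)
1/(b(-84) + Y(m, -34)) = 1/((54 - 84) + sqrt(9**2 + (-34)**2)) = 1/(-30 + sqrt(81 + 1156)) = 1/(-30 + sqrt(1237))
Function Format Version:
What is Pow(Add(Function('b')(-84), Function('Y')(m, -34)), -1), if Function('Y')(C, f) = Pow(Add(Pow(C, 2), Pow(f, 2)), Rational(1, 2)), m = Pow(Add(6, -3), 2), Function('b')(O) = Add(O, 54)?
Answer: Add(Rational(30, 337), Mul(Rational(1, 337), Pow(1237, Rational(1, 2)))) ≈ 0.19339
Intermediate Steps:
Function('b')(O) = Add(54, O)
m = 9 (m = Pow(3, 2) = 9)
Pow(Add(Function('b')(-84), Function('Y')(m, -34)), -1) = Pow(Add(Add(54, -84), Pow(Add(Pow(9, 2), Pow(-34, 2)), Rational(1, 2))), -1) = Pow(Add(-30, Pow(Add(81, 1156), Rational(1, 2))), -1) = Pow(Add(-30, Pow(1237, Rational(1, 2))), -1)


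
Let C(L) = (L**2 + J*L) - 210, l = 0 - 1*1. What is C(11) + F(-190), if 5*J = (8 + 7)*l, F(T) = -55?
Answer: -177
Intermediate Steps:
l = -1 (l = 0 - 1 = -1)
J = -3 (J = ((8 + 7)*(-1))/5 = (15*(-1))/5 = (1/5)*(-15) = -3)
C(L) = -210 + L**2 - 3*L (C(L) = (L**2 - 3*L) - 210 = -210 + L**2 - 3*L)
C(11) + F(-190) = (-210 + 11**2 - 3*11) - 55 = (-210 + 121 - 33) - 55 = -122 - 55 = -177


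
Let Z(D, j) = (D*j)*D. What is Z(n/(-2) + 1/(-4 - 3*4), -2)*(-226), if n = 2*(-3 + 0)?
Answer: 778457/196 ≈ 3971.7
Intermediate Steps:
n = -6 (n = 2*(-3) = -6)
Z(D, j) = j*D**2
Z(n/(-2) + 1/(-4 - 3*4), -2)*(-226) = -2*(-6/(-2) + 1/(-4 - 3*4))**2*(-226) = -2*(-6*(-1/2) + (1/4)/(-7))**2*(-226) = -2*(3 - 1/7*1/4)**2*(-226) = -2*(3 - 1/28)**2*(-226) = -2*(83/28)**2*(-226) = -2*6889/784*(-226) = -6889/392*(-226) = 778457/196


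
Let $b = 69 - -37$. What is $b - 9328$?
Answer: $-9222$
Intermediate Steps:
$b = 106$ ($b = 69 + 37 = 106$)
$b - 9328 = 106 - 9328 = -9222$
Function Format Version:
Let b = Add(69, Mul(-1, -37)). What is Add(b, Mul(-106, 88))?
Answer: -9222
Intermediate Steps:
b = 106 (b = Add(69, 37) = 106)
Add(b, Mul(-106, 88)) = Add(106, Mul(-106, 88)) = Add(106, -9328) = -9222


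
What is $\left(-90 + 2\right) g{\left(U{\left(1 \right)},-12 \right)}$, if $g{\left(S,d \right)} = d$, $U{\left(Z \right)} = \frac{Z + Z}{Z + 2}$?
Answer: $1056$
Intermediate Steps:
$U{\left(Z \right)} = \frac{2 Z}{2 + Z}$
$\left(-90 + 2\right) g{\left(U{\left(1 \right)},-12 \right)} = \left(-90 + 2\right) \left(-12\right) = \left(-88\right) \left(-12\right) = 1056$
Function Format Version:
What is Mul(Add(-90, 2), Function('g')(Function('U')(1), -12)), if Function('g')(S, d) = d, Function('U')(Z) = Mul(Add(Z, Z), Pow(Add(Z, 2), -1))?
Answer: 1056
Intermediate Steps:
Function('U')(Z) = Mul(2, Z, Pow(Add(2, Z), -1)) (Function('U')(Z) = Mul(Mul(2, Z), Pow(Add(2, Z), -1)) = Mul(2, Z, Pow(Add(2, Z), -1)))
Mul(Add(-90, 2), Function('g')(Function('U')(1), -12)) = Mul(Add(-90, 2), -12) = Mul(-88, -12) = 1056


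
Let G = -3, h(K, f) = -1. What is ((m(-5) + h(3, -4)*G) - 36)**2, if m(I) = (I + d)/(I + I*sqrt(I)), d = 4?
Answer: (54120*sqrt(5) + 109229*I)/(50*(sqrt(5) + 2*I)) ≈ 1086.8 + 4.9144*I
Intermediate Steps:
m(I) = (4 + I)/(I + I**(3/2)) (m(I) = (I + 4)/(I + I*sqrt(I)) = (4 + I)/(I + I**(3/2)))
((m(-5) + h(3, -4)*G) - 36)**2 = (((4 - 5)/(-5 + (-5)**(3/2)) - 1*(-3)) - 36)**2 = ((-1/(-5 - 5*I*sqrt(5)) + 3) - 36)**2 = ((3 - 1/(-5 - 5*I*sqrt(5))) - 36)**2 = (-33 - 1/(-5 - 5*I*sqrt(5)))**2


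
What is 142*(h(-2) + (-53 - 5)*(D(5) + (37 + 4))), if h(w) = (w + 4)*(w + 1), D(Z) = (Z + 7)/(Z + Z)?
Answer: -1739216/5 ≈ -3.4784e+5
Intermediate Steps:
D(Z) = (7 + Z)/(2*Z) (D(Z) = (7 + Z)/((2*Z)) = (7 + Z)*(1/(2*Z)) = (7 + Z)/(2*Z))
h(w) = (1 + w)*(4 + w) (h(w) = (4 + w)*(1 + w) = (1 + w)*(4 + w))
142*(h(-2) + (-53 - 5)*(D(5) + (37 + 4))) = 142*((4 + (-2)**2 + 5*(-2)) + (-53 - 5)*((1/2)*(7 + 5)/5 + (37 + 4))) = 142*((4 + 4 - 10) - 58*((1/2)*(1/5)*12 + 41)) = 142*(-2 - 58*(6/5 + 41)) = 142*(-2 - 58*211/5) = 142*(-2 - 12238/5) = 142*(-12248/5) = -1739216/5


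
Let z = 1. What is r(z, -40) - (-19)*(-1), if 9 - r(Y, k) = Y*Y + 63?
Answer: -74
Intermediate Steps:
r(Y, k) = -54 - Y² (r(Y, k) = 9 - (Y*Y + 63) = 9 - (Y² + 63) = 9 - (63 + Y²) = 9 + (-63 - Y²) = -54 - Y²)
r(z, -40) - (-19)*(-1) = (-54 - 1*1²) - (-19)*(-1) = (-54 - 1*1) - 1*19 = (-54 - 1) - 19 = -55 - 19 = -74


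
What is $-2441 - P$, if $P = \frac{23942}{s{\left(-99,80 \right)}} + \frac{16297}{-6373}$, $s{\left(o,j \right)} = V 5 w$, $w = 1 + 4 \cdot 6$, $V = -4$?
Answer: $- \frac{3808757817}{1593250} \approx -2390.6$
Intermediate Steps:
$w = 25$ ($w = 1 + 24 = 25$)
$s{\left(o,j \right)} = -500$ ($s{\left(o,j \right)} = \left(-4\right) 5 \cdot 25 = \left(-20\right) 25 = -500$)
$P = - \frac{80365433}{1593250}$ ($P = \frac{23942}{-500} + \frac{16297}{-6373} = 23942 \left(- \frac{1}{500}\right) + 16297 \left(- \frac{1}{6373}\right) = - \frac{11971}{250} - \frac{16297}{6373} = - \frac{80365433}{1593250} \approx -50.441$)
$-2441 - P = -2441 - - \frac{80365433}{1593250} = -2441 + \frac{80365433}{1593250} = - \frac{3808757817}{1593250}$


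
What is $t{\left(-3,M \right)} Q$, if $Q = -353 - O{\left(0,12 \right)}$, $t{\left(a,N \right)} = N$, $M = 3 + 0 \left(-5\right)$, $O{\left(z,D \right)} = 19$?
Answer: $-1116$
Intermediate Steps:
$M = 3$ ($M = 3 + 0 = 3$)
$Q = -372$ ($Q = -353 - 19 = -372$)
$t{\left(-3,M \right)} Q = 3 \left(-372\right) = -1116$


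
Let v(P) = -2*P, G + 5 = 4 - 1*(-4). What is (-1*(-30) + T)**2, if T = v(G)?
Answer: 576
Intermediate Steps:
G = 3 (G = -5 + (4 - 1*(-4)) = -5 + (4 + 4) = -5 + 8 = 3)
T = -6 (T = -2*3 = -6)
(-1*(-30) + T)**2 = (-1*(-30) - 6)**2 = (30 - 6)**2 = 24**2 = 576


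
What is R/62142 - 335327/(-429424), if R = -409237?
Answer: -77449149527/13342633104 ≈ -5.8046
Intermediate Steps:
R/62142 - 335327/(-429424) = -409237/62142 - 335327/(-429424) = -409237*1/62142 - 335327*(-1/429424) = -409237/62142 + 335327/429424 = -77449149527/13342633104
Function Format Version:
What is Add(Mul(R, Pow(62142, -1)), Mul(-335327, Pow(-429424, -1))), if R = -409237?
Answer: Rational(-77449149527, 13342633104) ≈ -5.8046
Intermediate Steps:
Add(Mul(R, Pow(62142, -1)), Mul(-335327, Pow(-429424, -1))) = Add(Mul(-409237, Pow(62142, -1)), Mul(-335327, Pow(-429424, -1))) = Add(Mul(-409237, Rational(1, 62142)), Mul(-335327, Rational(-1, 429424))) = Add(Rational(-409237, 62142), Rational(335327, 429424)) = Rational(-77449149527, 13342633104)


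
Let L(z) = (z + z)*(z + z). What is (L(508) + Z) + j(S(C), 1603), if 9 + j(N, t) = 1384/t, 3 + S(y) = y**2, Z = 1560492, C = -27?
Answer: 4156162001/1603 ≈ 2.5927e+6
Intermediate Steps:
L(z) = 4*z**2 (L(z) = (2*z)*(2*z) = 4*z**2)
S(y) = -3 + y**2
j(N, t) = -9 + 1384/t
(L(508) + Z) + j(S(C), 1603) = (4*508**2 + 1560492) + (-9 + 1384/1603) = (4*258064 + 1560492) + (-9 + 1384*(1/1603)) = (1032256 + 1560492) + (-9 + 1384/1603) = 2592748 - 13043/1603 = 4156162001/1603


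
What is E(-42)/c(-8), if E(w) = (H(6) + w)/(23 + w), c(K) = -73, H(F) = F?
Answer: -36/1387 ≈ -0.025955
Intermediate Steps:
E(w) = (6 + w)/(23 + w)
E(-42)/c(-8) = ((6 - 42)/(23 - 42))/(-73) = (-36/(-19))*(-1/73) = -1/19*(-36)*(-1/73) = (36/19)*(-1/73) = -36/1387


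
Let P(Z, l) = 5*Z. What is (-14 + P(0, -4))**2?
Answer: 196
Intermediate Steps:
(-14 + P(0, -4))**2 = (-14 + 5*0)**2 = (-14 + 0)**2 = (-14)**2 = 196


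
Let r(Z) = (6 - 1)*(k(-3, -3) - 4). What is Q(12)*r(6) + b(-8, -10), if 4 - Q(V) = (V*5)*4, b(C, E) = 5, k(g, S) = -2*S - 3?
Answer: 1185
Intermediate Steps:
k(g, S) = -3 - 2*S
r(Z) = -5 (r(Z) = (6 - 1)*((-3 - 2*(-3)) - 4) = 5*((-3 + 6) - 4) = 5*(3 - 4) = 5*(-1) = -5)
Q(V) = 4 - 20*V (Q(V) = 4 - V*5*4 = 4 - 5*V*4 = 4 - 20*V)
Q(12)*r(6) + b(-8, -10) = (4 - 20*12)*(-5) + 5 = (4 - 240)*(-5) + 5 = -236*(-5) + 5 = 1180 + 5 = 1185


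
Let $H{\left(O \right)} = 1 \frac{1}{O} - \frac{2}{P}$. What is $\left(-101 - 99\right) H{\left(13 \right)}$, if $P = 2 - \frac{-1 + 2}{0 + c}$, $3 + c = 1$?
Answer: $\frac{1880}{13} \approx 144.62$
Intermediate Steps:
$c = -2$ ($c = -3 + 1 = -2$)
$P = \frac{5}{2}$ ($P = 2 - \frac{-1 + 2}{0 - 2} = 2 - 1 \frac{1}{-2} = 2 - 1 \left(- \frac{1}{2}\right) = 2 - - \frac{1}{2} = 2 + \frac{1}{2} = \frac{5}{2} \approx 2.5$)
$H{\left(O \right)} = - \frac{4}{5} + \frac{1}{O}$ ($H{\left(O \right)} = 1 \frac{1}{O} - \frac{2}{\frac{5}{2}} = \frac{1}{O} - \frac{4}{5} = - \frac{4}{5} + \frac{1}{O}$)
$\left(-101 - 99\right) H{\left(13 \right)} = \left(-101 - 99\right) \left(- \frac{4}{5} + \frac{1}{13}\right) = - 200 \left(- \frac{4}{5} + \frac{1}{13}\right) = \left(-200\right) \left(- \frac{47}{65}\right) = \frac{1880}{13}$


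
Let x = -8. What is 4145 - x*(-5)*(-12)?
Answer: 4625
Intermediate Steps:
4145 - x*(-5)*(-12) = 4145 - (-8*(-5))*(-12) = 4145 - 40*(-12) = 4145 - 1*(-480) = 4145 + 480 = 4625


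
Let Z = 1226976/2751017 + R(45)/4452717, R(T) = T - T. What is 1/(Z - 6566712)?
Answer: -2751017/18065135119128 ≈ -1.5228e-7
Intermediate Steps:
R(T) = 0
Z = 1226976/2751017 (Z = 1226976/2751017 + 0/4452717 = 1226976*(1/2751017) + 0*(1/4452717) = 1226976/2751017 + 0 = 1226976/2751017 ≈ 0.44601)
1/(Z - 6566712) = 1/(1226976/2751017 - 6566712) = 1/(-18065135119128/2751017) = -2751017/18065135119128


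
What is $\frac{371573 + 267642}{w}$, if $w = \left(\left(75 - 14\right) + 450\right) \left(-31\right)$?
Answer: $- \frac{639215}{15841} \approx -40.352$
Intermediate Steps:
$w = -15841$ ($w = \left(\left(75 - 14\right) + 450\right) \left(-31\right) = \left(61 + 450\right) \left(-31\right) = 511 \left(-31\right) = -15841$)
$\frac{371573 + 267642}{w} = \frac{371573 + 267642}{-15841} = 639215 \left(- \frac{1}{15841}\right) = - \frac{639215}{15841}$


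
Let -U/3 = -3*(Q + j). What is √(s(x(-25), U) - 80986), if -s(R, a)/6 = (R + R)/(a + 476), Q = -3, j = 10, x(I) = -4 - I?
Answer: I*√480168766/77 ≈ 284.58*I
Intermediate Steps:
U = 63 (U = -(-9)*(-3 + 10) = -(-9)*7 = -3*(-21) = 63)
s(R, a) = -12*R/(476 + a) (s(R, a) = -6*(R + R)/(a + 476) = -6*2*R/(476 + a) = -12*R/(476 + a))
√(s(x(-25), U) - 80986) = √(-12*(-4 - 1*(-25))/(476 + 63) - 80986) = √(-12*(-4 + 25)/539 - 80986) = √(-12*21*1/539 - 80986) = √(-36/77 - 80986) = √(-6235958/77) = I*√480168766/77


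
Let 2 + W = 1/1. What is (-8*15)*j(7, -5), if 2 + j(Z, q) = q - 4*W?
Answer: 360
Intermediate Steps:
W = -1 (W = -2 + 1/1 = -2 + 1*1 = -2 + 1 = -1)
j(Z, q) = 2 + q (j(Z, q) = -2 + (q - 4*(-1)) = -2 + (q + 4) = -2 + (4 + q) = 2 + q)
(-8*15)*j(7, -5) = (-8*15)*(2 - 5) = -120*(-3) = 360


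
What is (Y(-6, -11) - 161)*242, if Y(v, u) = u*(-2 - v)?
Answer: -49610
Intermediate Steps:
(Y(-6, -11) - 161)*242 = (-1*(-11)*(2 - 6) - 161)*242 = (-1*(-11)*(-4) - 161)*242 = (-44 - 161)*242 = -205*242 = -49610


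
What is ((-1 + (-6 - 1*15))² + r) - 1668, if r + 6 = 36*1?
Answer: -1154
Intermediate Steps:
r = 30 (r = -6 + 36*1 = -6 + 36 = 30)
((-1 + (-6 - 1*15))² + r) - 1668 = ((-1 + (-6 - 1*15))² + 30) - 1668 = ((-1 + (-6 - 15))² + 30) - 1668 = ((-1 - 21)² + 30) - 1668 = ((-22)² + 30) - 1668 = (484 + 30) - 1668 = 514 - 1668 = -1154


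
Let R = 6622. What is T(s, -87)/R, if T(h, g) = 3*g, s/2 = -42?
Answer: -261/6622 ≈ -0.039414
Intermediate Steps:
s = -84 (s = 2*(-42) = -84)
T(s, -87)/R = (3*(-87))/6622 = -261*1/6622 = -261/6622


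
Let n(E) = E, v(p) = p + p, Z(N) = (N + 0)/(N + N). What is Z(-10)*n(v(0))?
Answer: 0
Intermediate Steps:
Z(N) = ½ (Z(N) = N/((2*N)) = N*(1/(2*N)) = ½)
v(p) = 2*p
Z(-10)*n(v(0)) = (2*0)/2 = (½)*0 = 0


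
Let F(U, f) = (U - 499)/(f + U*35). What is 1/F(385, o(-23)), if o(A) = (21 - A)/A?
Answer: -309881/2622 ≈ -118.18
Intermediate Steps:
o(A) = (21 - A)/A
F(U, f) = (-499 + U)/(f + 35*U)
1/F(385, o(-23)) = 1/((-499 + 385)/((21 - 1*(-23))/(-23) + 35*385)) = 1/(-114/(-(21 + 23)/23 + 13475)) = 1/(-114/(-1/23*44 + 13475)) = 1/(-114/(-44/23 + 13475)) = 1/(-114/(309881/23)) = 1/((23/309881)*(-114)) = 1/(-2622/309881) = -309881/2622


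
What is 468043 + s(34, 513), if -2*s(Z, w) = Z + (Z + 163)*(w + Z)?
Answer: 828293/2 ≈ 4.1415e+5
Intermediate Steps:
s(Z, w) = -Z/2 - (163 + Z)*(Z + w)/2 (s(Z, w) = -(Z + (Z + 163)*(w + Z))/2 = -(Z + (163 + Z)*(Z + w))/2 = -Z/2 - (163 + Z)*(Z + w)/2)
468043 + s(34, 513) = 468043 + (-82*34 - 163/2*513 - ½*34² - ½*34*513) = 468043 + (-2788 - 83619/2 - ½*1156 - 8721) = 468043 + (-2788 - 83619/2 - 578 - 8721) = 468043 - 107793/2 = 828293/2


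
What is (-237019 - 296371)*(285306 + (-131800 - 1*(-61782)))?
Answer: -114832466320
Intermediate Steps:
(-237019 - 296371)*(285306 + (-131800 - 1*(-61782))) = -533390*(285306 + (-131800 + 61782)) = -533390*(285306 - 70018) = -533390*215288 = -114832466320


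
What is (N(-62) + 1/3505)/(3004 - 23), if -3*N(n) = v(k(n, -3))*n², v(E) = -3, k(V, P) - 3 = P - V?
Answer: 13473221/10448405 ≈ 1.2895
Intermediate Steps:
k(V, P) = 3 + P - V (k(V, P) = 3 + (P - V) = 3 + P - V)
N(n) = n² (N(n) = -(-1)*n² = n²)
(N(-62) + 1/3505)/(3004 - 23) = ((-62)² + 1/3505)/(3004 - 23) = (3844 + 1/3505)/2981 = (13473221/3505)*(1/2981) = 13473221/10448405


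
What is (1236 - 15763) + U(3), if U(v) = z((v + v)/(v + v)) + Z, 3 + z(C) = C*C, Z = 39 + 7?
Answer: -14483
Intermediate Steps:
Z = 46
z(C) = -3 + C**2 (z(C) = -3 + C*C = -3 + C**2)
U(v) = 44 (U(v) = (-3 + ((v + v)/(v + v))**2) + 46 = (-3 + ((2*v)/((2*v)))**2) + 46 = (-3 + ((2*v)*(1/(2*v)))**2) + 46 = (-3 + 1**2) + 46 = (-3 + 1) + 46 = -2 + 46 = 44)
(1236 - 15763) + U(3) = (1236 - 15763) + 44 = -14527 + 44 = -14483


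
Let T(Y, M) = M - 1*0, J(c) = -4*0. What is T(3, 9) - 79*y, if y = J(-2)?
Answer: 9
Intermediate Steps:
J(c) = 0
T(Y, M) = M (T(Y, M) = M + 0 = M)
y = 0
T(3, 9) - 79*y = 9 - 79*0 = 9 + 0 = 9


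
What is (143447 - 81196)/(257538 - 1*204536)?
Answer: 62251/53002 ≈ 1.1745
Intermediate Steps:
(143447 - 81196)/(257538 - 1*204536) = 62251/(257538 - 204536) = 62251/53002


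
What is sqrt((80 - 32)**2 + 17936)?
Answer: 4*sqrt(1265) ≈ 142.27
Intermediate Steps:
sqrt((80 - 32)**2 + 17936) = sqrt(48**2 + 17936) = sqrt(2304 + 17936) = sqrt(20240) = 4*sqrt(1265)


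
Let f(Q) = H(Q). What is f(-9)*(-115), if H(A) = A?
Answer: 1035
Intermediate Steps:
f(Q) = Q
f(-9)*(-115) = -9*(-115) = 1035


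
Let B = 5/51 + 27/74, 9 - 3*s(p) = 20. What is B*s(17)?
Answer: -19217/11322 ≈ -1.6973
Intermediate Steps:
s(p) = -11/3 (s(p) = 3 - ⅓*20 = 3 - 20/3 = -11/3)
B = 1747/3774 (B = 5*(1/51) + 27*(1/74) = 5/51 + 27/74 = 1747/3774 ≈ 0.46290)
B*s(17) = (1747/3774)*(-11/3) = -19217/11322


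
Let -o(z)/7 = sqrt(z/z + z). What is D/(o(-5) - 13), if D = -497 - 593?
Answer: 2834/73 - 3052*I/73 ≈ 38.822 - 41.808*I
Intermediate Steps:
o(z) = -7*sqrt(1 + z) (o(z) = -7*sqrt(z/z + z) = -7*sqrt(1 + z))
D = -1090
D/(o(-5) - 13) = -1090/(-7*sqrt(1 - 5) - 13) = -1090/(-14*I - 13) = -1090*(-13 + 14*I)/365 = -218*(-13 + 14*I)/73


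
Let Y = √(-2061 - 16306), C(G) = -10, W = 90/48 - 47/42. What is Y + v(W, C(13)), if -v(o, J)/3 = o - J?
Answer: -1807/56 + I*√18367 ≈ -32.268 + 135.52*I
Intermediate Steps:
W = 127/168 (W = 90*(1/48) - 47*1/42 = 15/8 - 47/42 = 127/168 ≈ 0.75595)
v(o, J) = -3*o + 3*J (v(o, J) = -3*(o - J) = -3*o + 3*J)
Y = I*√18367 (Y = √(-18367) = I*√18367 ≈ 135.52*I)
Y + v(W, C(13)) = I*√18367 + (-3*127/168 + 3*(-10)) = I*√18367 + (-127/56 - 30) = I*√18367 - 1807/56 = -1807/56 + I*√18367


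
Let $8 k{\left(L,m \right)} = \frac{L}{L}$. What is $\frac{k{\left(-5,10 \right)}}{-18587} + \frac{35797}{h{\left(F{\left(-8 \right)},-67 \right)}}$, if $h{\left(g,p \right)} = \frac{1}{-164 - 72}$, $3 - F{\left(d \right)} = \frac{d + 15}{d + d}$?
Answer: $- \frac{1256197488033}{148696} \approx -8.4481 \cdot 10^{6}$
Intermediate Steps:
$F{\left(d \right)} = 3 - \frac{15 + d}{2 d}$ ($F{\left(d \right)} = 3 - \frac{d + 15}{d + d} = 3 - \frac{15 + d}{2 d}$)
$h{\left(g,p \right)} = - \frac{1}{236}$ ($h{\left(g,p \right)} = \frac{1}{-236} = - \frac{1}{236}$)
$k{\left(L,m \right)} = \frac{1}{8}$ ($k{\left(L,m \right)} = \frac{L \frac{1}{L}}{8} = \frac{1}{8} \cdot 1 = \frac{1}{8}$)
$\frac{k{\left(-5,10 \right)}}{-18587} + \frac{35797}{h{\left(F{\left(-8 \right)},-67 \right)}} = \frac{1}{8 \left(-18587\right)} + \frac{35797}{- \frac{1}{236}} = \frac{1}{8} \left(- \frac{1}{18587}\right) + 35797 \left(-236\right) = - \frac{1}{148696} - 8448092 = - \frac{1256197488033}{148696}$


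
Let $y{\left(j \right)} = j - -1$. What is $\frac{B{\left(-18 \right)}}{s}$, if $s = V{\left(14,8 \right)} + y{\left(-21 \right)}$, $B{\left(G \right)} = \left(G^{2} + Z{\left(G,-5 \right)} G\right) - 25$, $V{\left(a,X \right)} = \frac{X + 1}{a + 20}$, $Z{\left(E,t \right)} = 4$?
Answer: $- \frac{7718}{671} \approx -11.502$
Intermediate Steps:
$V{\left(a,X \right)} = \frac{1 + X}{20 + a}$
$y{\left(j \right)} = 1 + j$ ($y{\left(j \right)} = j + 1 = 1 + j$)
$B{\left(G \right)} = -25 + G^{2} + 4 G$ ($B{\left(G \right)} = \left(G^{2} + 4 G\right) - 25 = -25 + G^{2} + 4 G$)
$s = - \frac{671}{34}$ ($s = \frac{1 + 8}{20 + 14} + \left(1 - 21\right) = \frac{1}{34} \cdot 9 - 20 = \frac{9}{34} - 20 = - \frac{671}{34} \approx -19.735$)
$\frac{B{\left(-18 \right)}}{s} = \frac{-25 + \left(-18\right)^{2} + 4 \left(-18\right)}{- \frac{671}{34}} = \left(-25 + 324 - 72\right) \left(- \frac{34}{671}\right) = 227 \left(- \frac{34}{671}\right) = - \frac{7718}{671}$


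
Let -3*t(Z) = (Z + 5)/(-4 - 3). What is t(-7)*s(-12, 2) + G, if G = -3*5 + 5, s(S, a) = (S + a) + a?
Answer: -194/21 ≈ -9.2381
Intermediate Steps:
s(S, a) = S + 2*a
t(Z) = 5/21 + Z/21 (t(Z) = -(Z + 5)/(3*(-4 - 3)) = -(5 + Z)/(3*(-7)) = -(5 + Z)*(-1)/(3*7) = -(-5/7 - Z/7)/3 = 5/21 + Z/21)
G = -10 (G = -15 + 5 = -10)
t(-7)*s(-12, 2) + G = (5/21 + (1/21)*(-7))*(-12 + 2*2) - 10 = (5/21 - ⅓)*(-12 + 4) - 10 = -2/21*(-8) - 10 = 16/21 - 10 = -194/21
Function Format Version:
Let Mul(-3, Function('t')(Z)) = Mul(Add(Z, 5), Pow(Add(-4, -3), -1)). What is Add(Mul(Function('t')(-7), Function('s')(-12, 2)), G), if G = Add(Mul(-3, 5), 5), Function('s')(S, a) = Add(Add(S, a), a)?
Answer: Rational(-194, 21) ≈ -9.2381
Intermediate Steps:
Function('s')(S, a) = Add(S, Mul(2, a))
Function('t')(Z) = Add(Rational(5, 21), Mul(Rational(1, 21), Z)) (Function('t')(Z) = Mul(Rational(-1, 3), Mul(Add(Z, 5), Pow(Add(-4, -3), -1))) = Mul(Rational(-1, 3), Mul(Add(5, Z), Pow(-7, -1))) = Mul(Rational(-1, 3), Mul(Add(5, Z), Rational(-1, 7))) = Mul(Rational(-1, 3), Add(Rational(-5, 7), Mul(Rational(-1, 7), Z))) = Add(Rational(5, 21), Mul(Rational(1, 21), Z)))
G = -10 (G = Add(-15, 5) = -10)
Add(Mul(Function('t')(-7), Function('s')(-12, 2)), G) = Add(Mul(Add(Rational(5, 21), Mul(Rational(1, 21), -7)), Add(-12, Mul(2, 2))), -10) = Add(Mul(Add(Rational(5, 21), Rational(-1, 3)), Add(-12, 4)), -10) = Add(Mul(Rational(-2, 21), -8), -10) = Add(Rational(16, 21), -10) = Rational(-194, 21)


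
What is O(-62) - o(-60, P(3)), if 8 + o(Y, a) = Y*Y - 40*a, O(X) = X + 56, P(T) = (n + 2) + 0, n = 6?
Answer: -3278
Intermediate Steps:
P(T) = 8 (P(T) = (6 + 2) + 0 = 8 + 0 = 8)
O(X) = 56 + X
o(Y, a) = -8 + Y² - 40*a (o(Y, a) = -8 + (Y*Y - 40*a) = -8 + (Y² - 40*a) = -8 + Y² - 40*a)
O(-62) - o(-60, P(3)) = (56 - 62) - (-8 + (-60)² - 40*8) = -6 - (-8 + 3600 - 320) = -6 - 1*3272 = -6 - 3272 = -3278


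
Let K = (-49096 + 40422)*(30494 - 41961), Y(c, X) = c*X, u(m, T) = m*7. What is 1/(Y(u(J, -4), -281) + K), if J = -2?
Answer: 1/99468692 ≈ 1.0053e-8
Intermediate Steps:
u(m, T) = 7*m
Y(c, X) = X*c
K = 99464758 (K = -8674*(-11467) = 99464758)
1/(Y(u(J, -4), -281) + K) = 1/(-1967*(-2) + 99464758) = 1/(-281*(-14) + 99464758) = 1/(3934 + 99464758) = 1/99468692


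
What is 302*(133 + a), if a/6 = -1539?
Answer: -2748502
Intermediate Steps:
a = -9234 (a = 6*(-1539) = -9234)
302*(133 + a) = 302*(133 - 9234) = 302*(-9101) = -2748502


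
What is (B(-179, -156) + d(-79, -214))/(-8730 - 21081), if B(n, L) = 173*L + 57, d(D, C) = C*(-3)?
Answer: 8763/9937 ≈ 0.88186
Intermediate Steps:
d(D, C) = -3*C
B(n, L) = 57 + 173*L
(B(-179, -156) + d(-79, -214))/(-8730 - 21081) = ((57 + 173*(-156)) - 3*(-214))/(-8730 - 21081) = ((57 - 26988) + 642)/(-29811) = (-26931 + 642)*(-1/29811) = -26289*(-1/29811) = 8763/9937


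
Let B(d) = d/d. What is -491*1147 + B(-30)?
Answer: -563176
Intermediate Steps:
B(d) = 1
-491*1147 + B(-30) = -491*1147 + 1 = -563177 + 1 = -563176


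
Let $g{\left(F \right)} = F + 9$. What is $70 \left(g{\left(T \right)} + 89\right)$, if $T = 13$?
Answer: $7770$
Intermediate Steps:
$g{\left(F \right)} = 9 + F$
$70 \left(g{\left(T \right)} + 89\right) = 70 \left(\left(9 + 13\right) + 89\right) = 70 \left(22 + 89\right) = 70 \cdot 111 = 7770$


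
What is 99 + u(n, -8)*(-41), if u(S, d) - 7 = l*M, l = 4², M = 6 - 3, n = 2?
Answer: -2156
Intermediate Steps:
M = 3
l = 16
u(S, d) = 55 (u(S, d) = 7 + 16*3 = 7 + 48 = 55)
99 + u(n, -8)*(-41) = 99 + 55*(-41) = 99 - 2255 = -2156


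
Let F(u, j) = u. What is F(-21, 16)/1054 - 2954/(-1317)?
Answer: 3085859/1388118 ≈ 2.2231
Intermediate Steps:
F(-21, 16)/1054 - 2954/(-1317) = -21/1054 - 2954/(-1317) = -21*1/1054 - 2954*(-1/1317) = -21/1054 + 2954/1317 = 3085859/1388118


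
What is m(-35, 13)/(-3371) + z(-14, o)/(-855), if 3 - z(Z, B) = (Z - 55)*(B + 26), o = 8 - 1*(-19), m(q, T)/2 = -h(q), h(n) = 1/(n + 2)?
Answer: -3015934/704539 ≈ -4.2807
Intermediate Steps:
h(n) = 1/(2 + n)
m(q, T) = -2/(2 + q) (m(q, T) = 2*(-1/(2 + q)) = -2/(2 + q))
o = 27 (o = 8 + 19 = 27)
z(Z, B) = 3 - (-55 + Z)*(26 + B) (z(Z, B) = 3 - (Z - 55)*(B + 26) = 3 - (-55 + Z)*(26 + B))
m(-35, 13)/(-3371) + z(-14, o)/(-855) = -2/(2 - 35)/(-3371) + (1433 - 26*(-14) + 55*27 - 1*27*(-14))/(-855) = -2/(-33)*(-1/3371) + (1433 + 364 + 1485 + 378)*(-1/855) = -2*(-1/33)*(-1/3371) + 3660*(-1/855) = (2/33)*(-1/3371) - 244/57 = -2/111243 - 244/57 = -3015934/704539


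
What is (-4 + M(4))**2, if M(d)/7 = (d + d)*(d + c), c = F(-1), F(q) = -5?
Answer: 3600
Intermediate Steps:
c = -5
M(d) = 14*d*(-5 + d) (M(d) = 7*((d + d)*(d - 5)) = 7*((2*d)*(-5 + d)) = 7*(2*d*(-5 + d)) = 14*d*(-5 + d))
(-4 + M(4))**2 = (-4 + 14*4*(-5 + 4))**2 = (-4 + 14*4*(-1))**2 = (-4 - 56)**2 = (-60)**2 = 3600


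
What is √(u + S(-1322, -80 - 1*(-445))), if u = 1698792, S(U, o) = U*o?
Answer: √1216262 ≈ 1102.8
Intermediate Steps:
√(u + S(-1322, -80 - 1*(-445))) = √(1698792 - 1322*(-80 - 1*(-445))) = √(1698792 - 1322*(-80 + 445)) = √(1698792 - 1322*365) = √(1698792 - 482530) = √1216262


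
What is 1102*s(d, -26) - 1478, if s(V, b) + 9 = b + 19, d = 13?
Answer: -19110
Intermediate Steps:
s(V, b) = 10 + b (s(V, b) = -9 + (b + 19) = -9 + (19 + b) = 10 + b)
1102*s(d, -26) - 1478 = 1102*(10 - 26) - 1478 = 1102*(-16) - 1478 = -17632 - 1478 = -19110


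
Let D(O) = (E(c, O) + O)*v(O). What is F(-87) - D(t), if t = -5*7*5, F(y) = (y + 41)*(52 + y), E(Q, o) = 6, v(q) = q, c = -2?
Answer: -27965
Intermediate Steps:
F(y) = (41 + y)*(52 + y)
t = -175 (t = -35*5 = -175)
D(O) = O*(6 + O) (D(O) = (6 + O)*O = O*(6 + O))
F(-87) - D(t) = (2132 + (-87)² + 93*(-87)) - (-175)*(6 - 175) = (2132 + 7569 - 8091) - (-175)*(-169) = 1610 - 1*29575 = 1610 - 29575 = -27965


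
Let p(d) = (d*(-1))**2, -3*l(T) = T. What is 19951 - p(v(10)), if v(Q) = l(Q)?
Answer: 179459/9 ≈ 19940.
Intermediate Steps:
l(T) = -T/3
v(Q) = -Q/3
p(d) = d**2 (p(d) = (-d)**2 = d**2)
19951 - p(v(10)) = 19951 - (-1/3*10)**2 = 19951 - (-10/3)**2 = 19951 - 1*100/9 = 19951 - 100/9 = 179459/9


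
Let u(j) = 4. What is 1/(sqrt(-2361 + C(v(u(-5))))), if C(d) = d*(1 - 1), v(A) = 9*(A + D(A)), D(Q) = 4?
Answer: -I*sqrt(2361)/2361 ≈ -0.02058*I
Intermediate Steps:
v(A) = 36 + 9*A (v(A) = 9*(A + 4) = 9*(4 + A) = 36 + 9*A)
C(d) = 0 (C(d) = d*0 = 0)
1/(sqrt(-2361 + C(v(u(-5))))) = 1/(sqrt(-2361 + 0)) = 1/(sqrt(-2361)) = 1/(I*sqrt(2361)) = -I*sqrt(2361)/2361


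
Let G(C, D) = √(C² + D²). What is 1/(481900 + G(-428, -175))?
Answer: 481900/232227396191 - √213809/232227396191 ≈ 2.0731e-6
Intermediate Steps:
1/(481900 + G(-428, -175)) = 1/(481900 + √((-428)² + (-175)²)) = 1/(481900 + √(183184 + 30625)) = 1/(481900 + √213809)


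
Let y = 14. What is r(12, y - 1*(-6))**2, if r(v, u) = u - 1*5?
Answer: 225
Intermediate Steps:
r(v, u) = -5 + u (r(v, u) = u - 5 = -5 + u)
r(12, y - 1*(-6))**2 = (-5 + (14 - 1*(-6)))**2 = (-5 + (14 + 6))**2 = (-5 + 20)**2 = 15**2 = 225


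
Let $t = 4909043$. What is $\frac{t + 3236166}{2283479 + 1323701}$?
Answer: $\frac{8145209}{3607180} \approx 2.2581$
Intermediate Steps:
$\frac{t + 3236166}{2283479 + 1323701} = \frac{4909043 + 3236166}{2283479 + 1323701} = \frac{8145209}{3607180}$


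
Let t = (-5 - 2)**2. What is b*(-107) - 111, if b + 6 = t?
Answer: -4712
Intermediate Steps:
t = 49 (t = (-7)**2 = 49)
b = 43 (b = -6 + 49 = 43)
b*(-107) - 111 = 43*(-107) - 111 = -4601 - 111 = -4712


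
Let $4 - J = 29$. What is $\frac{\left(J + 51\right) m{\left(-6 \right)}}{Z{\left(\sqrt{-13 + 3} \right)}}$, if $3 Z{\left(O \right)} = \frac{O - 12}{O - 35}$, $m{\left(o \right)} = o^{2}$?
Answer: $\frac{603720}{77} + \frac{32292 i \sqrt{10}}{77} \approx 7840.5 + 1326.2 i$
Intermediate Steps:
$J = -25$ ($J = 4 - 29 = -25$)
$Z{\left(O \right)} = \frac{-12 + O}{3 \left(-35 + O\right)}$ ($Z{\left(O \right)} = \frac{\left(O - 12\right) \frac{1}{O - 35}}{3} = \frac{\left(-12 + O\right) \frac{1}{-35 + O}}{3} = \frac{\frac{1}{-35 + O} \left(-12 + O\right)}{3} = \frac{-12 + O}{3 \left(-35 + O\right)}$)
$\frac{\left(J + 51\right) m{\left(-6 \right)}}{Z{\left(\sqrt{-13 + 3} \right)}} = \frac{\left(-25 + 51\right) \left(-6\right)^{2}}{\frac{1}{3} \frac{1}{-35 + \sqrt{-13 + 3}} \left(-12 + \sqrt{-13 + 3}\right)} = \frac{26 \cdot 36}{\frac{1}{3} \frac{1}{-35 + \sqrt{-10}} \left(-12 + \sqrt{-10}\right)} = \frac{936}{\frac{1}{3} \frac{1}{-35 + i \sqrt{10}} \left(-12 + i \sqrt{10}\right)} = 936 \frac{3 \left(-35 + i \sqrt{10}\right)}{-12 + i \sqrt{10}} = \frac{2808 \left(-35 + i \sqrt{10}\right)}{-12 + i \sqrt{10}}$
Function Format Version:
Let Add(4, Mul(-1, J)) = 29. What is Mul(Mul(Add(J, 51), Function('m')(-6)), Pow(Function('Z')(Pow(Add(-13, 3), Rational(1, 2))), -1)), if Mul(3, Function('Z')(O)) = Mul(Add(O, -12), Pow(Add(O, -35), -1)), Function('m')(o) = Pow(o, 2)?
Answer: Add(Rational(603720, 77), Mul(Rational(32292, 77), I, Pow(10, Rational(1, 2)))) ≈ Add(7840.5, Mul(1326.2, I))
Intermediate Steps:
J = -25 (J = Add(4, Mul(-1, 29)) = Add(4, -29) = -25)
Function('Z')(O) = Mul(Rational(1, 3), Pow(Add(-35, O), -1), Add(-12, O)) (Function('Z')(O) = Mul(Rational(1, 3), Mul(Add(O, -12), Pow(Add(O, -35), -1))) = Mul(Rational(1, 3), Mul(Add(-12, O), Pow(Add(-35, O), -1))) = Mul(Rational(1, 3), Mul(Pow(Add(-35, O), -1), Add(-12, O))) = Mul(Rational(1, 3), Pow(Add(-35, O), -1), Add(-12, O)))
Mul(Mul(Add(J, 51), Function('m')(-6)), Pow(Function('Z')(Pow(Add(-13, 3), Rational(1, 2))), -1)) = Mul(Mul(Add(-25, 51), Pow(-6, 2)), Pow(Mul(Rational(1, 3), Pow(Add(-35, Pow(Add(-13, 3), Rational(1, 2))), -1), Add(-12, Pow(Add(-13, 3), Rational(1, 2)))), -1)) = Mul(Mul(26, 36), Pow(Mul(Rational(1, 3), Pow(Add(-35, Pow(-10, Rational(1, 2))), -1), Add(-12, Pow(-10, Rational(1, 2)))), -1)) = Mul(936, Pow(Mul(Rational(1, 3), Pow(Add(-35, Mul(I, Pow(10, Rational(1, 2)))), -1), Add(-12, Mul(I, Pow(10, Rational(1, 2))))), -1)) = Mul(936, Mul(3, Pow(Add(-12, Mul(I, Pow(10, Rational(1, 2)))), -1), Add(-35, Mul(I, Pow(10, Rational(1, 2)))))) = Mul(2808, Pow(Add(-12, Mul(I, Pow(10, Rational(1, 2)))), -1), Add(-35, Mul(I, Pow(10, Rational(1, 2)))))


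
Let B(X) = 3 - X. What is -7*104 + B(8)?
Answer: -733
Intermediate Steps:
-7*104 + B(8) = -7*104 + (3 - 1*8) = -728 + (3 - 8) = -728 - 5 = -733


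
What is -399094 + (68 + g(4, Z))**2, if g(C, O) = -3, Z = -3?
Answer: -394869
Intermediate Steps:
-399094 + (68 + g(4, Z))**2 = -399094 + (68 - 3)**2 = -399094 + 65**2 = -399094 + 4225 = -394869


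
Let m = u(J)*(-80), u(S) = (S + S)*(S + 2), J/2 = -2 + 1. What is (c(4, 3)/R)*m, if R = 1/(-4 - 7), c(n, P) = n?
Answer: 0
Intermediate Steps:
R = -1/11 (R = 1/(-11) = -1/11 ≈ -0.090909)
J = -2 (J = 2*(-2 + 1) = 2*(-1) = -2)
u(S) = 2*S*(2 + S) (u(S) = (2*S)*(2 + S) = 2*S*(2 + S))
m = 0 (m = (2*(-2)*(2 - 2))*(-80) = (2*(-2)*0)*(-80) = 0*(-80) = 0)
(c(4, 3)/R)*m = (4/(-1/11))*0 = (4*(-11))*0 = -44*0 = 0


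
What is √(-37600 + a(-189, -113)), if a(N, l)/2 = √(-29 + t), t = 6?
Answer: √(-37600 + 2*I*√23) ≈ 0.025 + 193.91*I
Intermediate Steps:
a(N, l) = 2*I*√23 (a(N, l) = 2*√(-29 + 6) = 2*√(-23) = 2*(I*√23) = 2*I*√23)
√(-37600 + a(-189, -113)) = √(-37600 + 2*I*√23)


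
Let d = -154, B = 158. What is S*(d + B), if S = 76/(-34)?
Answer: -152/17 ≈ -8.9412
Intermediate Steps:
S = -38/17 (S = 76*(-1/34) = -38/17 ≈ -2.2353)
S*(d + B) = -38*(-154 + 158)/17 = -38/17*4 = -152/17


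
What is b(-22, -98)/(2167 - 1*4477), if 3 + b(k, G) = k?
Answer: 5/462 ≈ 0.010823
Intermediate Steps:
b(k, G) = -3 + k
b(-22, -98)/(2167 - 1*4477) = (-3 - 22)/(2167 - 1*4477) = -25/(2167 - 4477) = -25/(-2310) = -25*(-1/2310) = 5/462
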